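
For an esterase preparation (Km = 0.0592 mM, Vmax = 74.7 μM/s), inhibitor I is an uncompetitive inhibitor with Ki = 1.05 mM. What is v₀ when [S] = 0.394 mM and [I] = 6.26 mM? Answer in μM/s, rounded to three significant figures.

With α = 1 + [I]/Ki = 1 + 6.26/1.05 = 6.962, the uncompetitive rate law is v = (Vmax/α)·[S] / (Km/α + [S]).
v = (74.7/6.962)×0.394 / (0.0592/6.962 + 0.394) = 4.228/0.4025 = 10.5 μM/s.

10.5 μM/s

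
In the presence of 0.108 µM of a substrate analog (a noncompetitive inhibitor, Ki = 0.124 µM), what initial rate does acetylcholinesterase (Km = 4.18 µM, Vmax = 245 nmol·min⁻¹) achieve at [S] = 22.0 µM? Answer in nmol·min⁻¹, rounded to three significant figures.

110 nmol·min⁻¹

With α = 1 + [I]/Ki = 1 + 0.108/0.124 = 1.871, the noncompetitive rate law is v = (Vmax/α)·[S] / (Km + [S]).
v = (245/1.871)×22.0 / (4.18 + 22.0) = 2881/26.18 = 110 nmol·min⁻¹.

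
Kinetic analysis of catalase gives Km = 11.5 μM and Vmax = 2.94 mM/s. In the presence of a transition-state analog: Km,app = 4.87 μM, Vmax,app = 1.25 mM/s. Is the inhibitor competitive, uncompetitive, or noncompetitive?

uncompetitive

Both Km and Vmax decrease by the same factor (~2.36-fold) — characteristic of uncompetitive inhibition.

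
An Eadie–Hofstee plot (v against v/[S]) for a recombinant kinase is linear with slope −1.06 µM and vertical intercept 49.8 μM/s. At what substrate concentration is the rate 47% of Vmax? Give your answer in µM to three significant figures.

The Eadie–Hofstee slope gives Km = 1.06 µM (slope = −Km).
v/Vmax = [S]/(Km+[S]) = 0.47 ⇒ [S] = Km·0.47/(1−0.47) = 1.06 × 0.8868 = 0.940 µM.

0.940 µM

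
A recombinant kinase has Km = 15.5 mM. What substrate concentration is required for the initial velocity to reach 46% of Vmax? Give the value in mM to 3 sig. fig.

13.2 mM

v/Vmax = [S]/(Km+[S]) = 0.46, so [S] = Km·0.46/(1 − 0.46) = 15.5 × 0.8519.
[S] = 13.2 mM.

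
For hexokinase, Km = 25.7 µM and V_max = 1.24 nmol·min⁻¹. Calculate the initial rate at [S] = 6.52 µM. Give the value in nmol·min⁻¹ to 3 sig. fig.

[S]/(Km+[S]) = 6.52/32.22 = 0.2024, the fractional saturation.
v = 0.2024 × Vmax = 0.2024 × 1.24 = 0.251 nmol·min⁻¹.

0.251 nmol·min⁻¹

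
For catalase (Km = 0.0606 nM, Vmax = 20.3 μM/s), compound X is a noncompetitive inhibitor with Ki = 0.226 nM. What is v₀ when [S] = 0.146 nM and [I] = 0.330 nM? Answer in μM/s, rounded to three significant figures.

With α = 1 + [I]/Ki = 1 + 0.330/0.226 = 2.460, the noncompetitive rate law is v = (Vmax/α)·[S] / (Km + [S]).
v = (20.3/2.460)×0.146 / (0.0606 + 0.146) = 1.205/0.2066 = 5.83 μM/s.

5.83 μM/s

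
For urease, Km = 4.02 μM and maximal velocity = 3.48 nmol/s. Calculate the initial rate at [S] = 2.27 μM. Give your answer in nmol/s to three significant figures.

1.26 nmol/s

[S]/(Km+[S]) = 2.27/6.290 = 0.3609, the fractional saturation.
v = 0.3609 × Vmax = 0.3609 × 3.48 = 1.26 nmol/s.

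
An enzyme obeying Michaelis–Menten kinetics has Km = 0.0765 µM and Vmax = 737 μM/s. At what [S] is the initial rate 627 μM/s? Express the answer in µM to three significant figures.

0.436 µM

The required fractional saturation is v/Vmax = 627/737 = 0.8507.
Then [S]/(Km+[S]) = 0.8507 ⇒ [S] = 0.0765 × 0.8507/(1 − 0.8507) = 0.436 µM.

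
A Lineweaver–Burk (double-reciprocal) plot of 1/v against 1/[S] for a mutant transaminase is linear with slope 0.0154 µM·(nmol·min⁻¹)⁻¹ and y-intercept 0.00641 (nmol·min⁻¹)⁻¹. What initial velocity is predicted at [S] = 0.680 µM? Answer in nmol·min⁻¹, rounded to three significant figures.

The y-intercept is 1/Vmax, so Vmax = 1/0.00641 = 156 nmol·min⁻¹.
The slope is Km/Vmax, so Km = 0.0154 × 156 = 2.40 µM.
Then v = 156 × 0.680/(2.40 + 0.680) = 34.4 nmol·min⁻¹.

34.4 nmol·min⁻¹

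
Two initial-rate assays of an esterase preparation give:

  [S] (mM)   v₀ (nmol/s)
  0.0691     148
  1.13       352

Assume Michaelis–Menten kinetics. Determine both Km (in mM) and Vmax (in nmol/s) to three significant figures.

Km = 0.111 mM; Vmax = 387 nmol/s

From v = Vmax[S]/(Km+[S]), each point gives Vmax = v(Km+[S])/[S].
Equating: 148(Km+0.0691)/0.0691 = 352(Km+1.13)/1.13.
2142·Km + 148 = 311.5·Km + 352, so (2142 − 311.5)·Km = 352 − 148.
Km = 204.0/1830 = 0.111 mM; then Vmax = 148(0.111+0.0691)/0.0691 = 387 nmol/s.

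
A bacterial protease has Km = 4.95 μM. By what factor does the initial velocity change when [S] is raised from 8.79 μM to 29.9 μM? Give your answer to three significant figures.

The fractional saturations are [S]/(Km+[S]) = 8.79/13.74 = 0.6397 and 29.9/34.85 = 0.8580.
v₂/v₁ is just their ratio: 0.8580/0.6397 = 1.34.

1.34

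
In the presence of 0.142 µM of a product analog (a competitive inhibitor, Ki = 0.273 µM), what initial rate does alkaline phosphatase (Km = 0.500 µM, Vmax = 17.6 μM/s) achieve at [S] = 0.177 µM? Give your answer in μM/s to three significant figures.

α = 1 + [I]/Ki = 1 + 0.142/0.273 = 1.520.
For a competitive inhibitor, Vmax is unchanged and the apparent Km becomes α·Km: Km,app = 0.760 µM, Vmax,app = 17.6 μM/s.
v = Vmax,app·[S]/(Km,app + [S]) = 17.6 × 0.177/(0.760 + 0.177) = 3.32 μM/s.

3.32 μM/s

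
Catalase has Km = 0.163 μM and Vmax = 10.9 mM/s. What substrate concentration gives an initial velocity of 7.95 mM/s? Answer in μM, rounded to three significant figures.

0.439 μM

Rearranging v = Vmax[S]/(Km+[S]) gives [S] = Km·v/(Vmax − v).
[S] = 0.163 × 7.95 / (10.9 − 7.95) = 1.296/2.950 = 0.439 μM.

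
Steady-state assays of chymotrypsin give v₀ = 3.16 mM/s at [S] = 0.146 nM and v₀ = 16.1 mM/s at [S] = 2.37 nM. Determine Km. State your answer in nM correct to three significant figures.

In reciprocal form, 1/v = (Km/Vmax)·(1/[S]) + 1/Vmax. The two points give (1/[S], 1/v) = (6.849, 0.3165) and (0.4219, 0.06211).
Slope = (0.3165 − 0.06211)/(6.849 − 0.4219) = 0.03957; intercept = 0.3165 − 0.03957×6.849 = 0.04541.
Vmax = 1/intercept = 22.0 mM/s; Km = slope × Vmax = 0.03957 × 22.0 = 0.871 nM.

0.871 nM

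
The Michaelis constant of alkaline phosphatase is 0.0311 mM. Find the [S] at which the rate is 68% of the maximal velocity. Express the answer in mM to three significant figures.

v/Vmax = [S]/(Km+[S]) = 0.68, so [S] = Km·0.68/(1 − 0.68) = 0.0311 × 2.125.
[S] = 0.0661 mM.

0.0661 mM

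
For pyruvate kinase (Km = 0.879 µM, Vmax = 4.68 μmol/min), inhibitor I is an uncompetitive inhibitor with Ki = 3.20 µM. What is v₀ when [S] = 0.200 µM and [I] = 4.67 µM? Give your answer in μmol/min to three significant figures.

With α = 1 + [I]/Ki = 1 + 4.67/3.20 = 2.459, the uncompetitive rate law is v = (Vmax/α)·[S] / (Km/α + [S]).
v = (4.68/2.459)×0.200 / (0.879/2.459 + 0.200) = 0.3806/0.5574 = 0.683 μmol/min.

0.683 μmol/min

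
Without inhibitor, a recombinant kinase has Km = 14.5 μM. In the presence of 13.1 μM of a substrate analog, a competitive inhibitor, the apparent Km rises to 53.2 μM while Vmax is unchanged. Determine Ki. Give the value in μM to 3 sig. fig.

Competitive: Km,app = α·Km with α = 1 + [I]/Ki.
α = Km,app/Km = 53.2/14.5 = 3.669.
Since α = 1 + [I]/Ki, [I]/Ki = 3.669 − 1 = 2.669 and Ki = 13.1/2.669 = 4.91 μM.

4.91 μM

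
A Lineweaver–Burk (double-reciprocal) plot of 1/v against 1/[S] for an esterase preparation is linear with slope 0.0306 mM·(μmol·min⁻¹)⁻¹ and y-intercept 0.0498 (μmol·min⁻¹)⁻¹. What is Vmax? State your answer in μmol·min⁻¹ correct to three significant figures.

20.1 μmol·min⁻¹

The y-intercept of a Lineweaver–Burk plot equals 1/Vmax, so Vmax = 1/0.0498 = 20.1 μmol·min⁻¹.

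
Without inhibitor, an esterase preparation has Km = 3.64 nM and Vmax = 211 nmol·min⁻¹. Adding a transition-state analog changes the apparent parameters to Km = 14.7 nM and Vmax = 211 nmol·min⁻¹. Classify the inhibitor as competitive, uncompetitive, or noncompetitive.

Km increases (3.64 → 14.7 nM) while Vmax is unchanged — the hallmark of competitive inhibition.

competitive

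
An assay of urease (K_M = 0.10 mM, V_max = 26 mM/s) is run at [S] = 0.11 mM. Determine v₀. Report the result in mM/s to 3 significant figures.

[S]/(Km+[S]) = 0.11/0.2100 = 0.5238, the fractional saturation.
v = 0.5238 × Vmax = 0.5238 × 26 = 13.6 mM/s.

13.6 mM/s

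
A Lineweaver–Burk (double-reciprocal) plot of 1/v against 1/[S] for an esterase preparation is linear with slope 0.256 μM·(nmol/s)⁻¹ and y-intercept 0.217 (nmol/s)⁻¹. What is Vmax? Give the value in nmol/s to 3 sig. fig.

4.61 nmol/s

The y-intercept of a Lineweaver–Burk plot equals 1/Vmax, so Vmax = 1/0.217 = 4.61 nmol/s.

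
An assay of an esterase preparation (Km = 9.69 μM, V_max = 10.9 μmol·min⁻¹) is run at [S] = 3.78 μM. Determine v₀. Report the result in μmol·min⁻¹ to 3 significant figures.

[S]/(Km+[S]) = 3.78/13.47 = 0.2806, the fractional saturation.
v = 0.2806 × Vmax = 0.2806 × 10.9 = 3.06 μmol·min⁻¹.

3.06 μmol·min⁻¹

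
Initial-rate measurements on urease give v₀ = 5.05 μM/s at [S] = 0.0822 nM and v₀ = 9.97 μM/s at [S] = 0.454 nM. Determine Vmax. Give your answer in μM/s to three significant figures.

12.7 μM/s

From v = Vmax[S]/(Km+[S]), each point gives Vmax = v(Km+[S])/[S].
Equating: 5.05(Km+0.0822)/0.0822 = 9.97(Km+0.454)/0.454.
61.44·Km + 5.05 = 21.96·Km + 9.97, so (61.44 − 21.96)·Km = 9.97 − 5.05.
Km = 4.920/39.48 = 0.125 nM; then Vmax = 5.05(0.125+0.0822)/0.0822 = 12.7 μM/s.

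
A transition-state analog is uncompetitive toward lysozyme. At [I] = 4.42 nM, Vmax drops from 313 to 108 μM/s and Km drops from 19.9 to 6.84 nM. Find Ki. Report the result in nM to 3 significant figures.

2.33 nM

Uncompetitive: Vmax,app = Vmax/α (and Km,app = Km/α) with α = 1 + [I]/Ki.
α = Vmax/Vmax,app = 313/108 = 2.898.
Ki = [I]/(α − 1) = 4.42/1.898 = 2.33 nM.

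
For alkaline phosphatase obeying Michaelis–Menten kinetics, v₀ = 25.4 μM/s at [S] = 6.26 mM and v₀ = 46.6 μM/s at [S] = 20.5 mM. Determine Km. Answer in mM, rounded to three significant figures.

From v = Vmax[S]/(Km+[S]), each point gives Vmax = v(Km+[S])/[S].
Equating: 25.4(Km+6.26)/6.26 = 46.6(Km+20.5)/20.5.
4.058·Km + 25.4 = 2.273·Km + 46.6, so (4.058 − 2.273)·Km = 46.6 − 25.4.
Km = 21.20/1.784 = 11.9 mM; then Vmax = 25.4(11.9+6.26)/6.26 = 73.6 μM/s.

11.9 mM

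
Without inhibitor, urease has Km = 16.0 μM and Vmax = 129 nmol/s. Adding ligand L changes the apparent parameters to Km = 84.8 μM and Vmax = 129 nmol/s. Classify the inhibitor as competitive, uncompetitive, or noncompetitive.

Km increases (16.0 → 84.8 μM) while Vmax is unchanged — the hallmark of competitive inhibition.

competitive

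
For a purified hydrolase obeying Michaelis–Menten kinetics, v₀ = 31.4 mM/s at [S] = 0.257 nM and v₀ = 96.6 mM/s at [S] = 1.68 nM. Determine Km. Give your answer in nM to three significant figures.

1.01 nM

From v = Vmax[S]/(Km+[S]), each point gives Vmax = v(Km+[S])/[S].
Equating: 31.4(Km+0.257)/0.257 = 96.6(Km+1.68)/1.68.
122.2·Km + 31.4 = 57.50·Km + 96.6, so (122.2 − 57.50)·Km = 96.6 − 31.4.
Km = 65.20/64.68 = 1.01 nM; then Vmax = 31.4(1.01+0.257)/0.257 = 155 mM/s.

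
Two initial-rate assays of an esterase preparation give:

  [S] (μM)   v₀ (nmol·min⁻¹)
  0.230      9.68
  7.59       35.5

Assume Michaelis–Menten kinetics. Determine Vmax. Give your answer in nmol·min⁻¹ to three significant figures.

38.7 nmol·min⁻¹

From v = Vmax[S]/(Km+[S]), each point gives Vmax = v(Km+[S])/[S].
Equating: 9.68(Km+0.230)/0.230 = 35.5(Km+7.59)/7.59.
42.09·Km + 9.68 = 4.677·Km + 35.5, so (42.09 − 4.677)·Km = 35.5 − 9.68.
Km = 25.82/37.41 = 0.690 μM; then Vmax = 9.68(0.690+0.230)/0.230 = 38.7 nmol·min⁻¹.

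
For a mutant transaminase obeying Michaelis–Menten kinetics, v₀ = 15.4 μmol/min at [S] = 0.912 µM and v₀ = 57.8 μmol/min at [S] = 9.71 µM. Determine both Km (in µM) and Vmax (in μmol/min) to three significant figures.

Km = 3.88 µM; Vmax = 80.9 μmol/min

From v = Vmax[S]/(Km+[S]), each point gives Vmax = v(Km+[S])/[S].
Equating: 15.4(Km+0.912)/0.912 = 57.8(Km+9.71)/9.71.
16.89·Km + 15.4 = 5.953·Km + 57.8, so (16.89 − 5.953)·Km = 57.8 − 15.4.
Km = 42.40/10.93 = 3.88 µM; then Vmax = 15.4(3.88+0.912)/0.912 = 80.9 μmol/min.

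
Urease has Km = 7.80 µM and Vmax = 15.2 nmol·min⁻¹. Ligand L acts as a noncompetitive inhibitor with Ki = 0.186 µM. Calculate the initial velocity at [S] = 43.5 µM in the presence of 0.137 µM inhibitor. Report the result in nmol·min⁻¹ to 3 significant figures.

α = 1 + [I]/Ki = 1 + 0.137/0.186 = 1.737.
For a noncompetitive inhibitor, Vmax is reduced to Vmax/α while Km is unchanged: Km,app = 7.80 µM, Vmax,app = 8.75 nmol·min⁻¹.
v = Vmax,app·[S]/(Km,app + [S]) = 8.75 × 43.5/(7.80 + 43.5) = 7.42 nmol·min⁻¹.

7.42 nmol·min⁻¹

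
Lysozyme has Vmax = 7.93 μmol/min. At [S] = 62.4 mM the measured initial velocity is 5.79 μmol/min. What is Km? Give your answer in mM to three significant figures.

23.1 mM

v/Vmax = 5.79/7.93 = 0.7301 = [S]/(Km+[S]).
So Km + [S] = [S]/0.7301 = 85.46 mM, giving Km = 85.46 − 62.4 = 23.1 mM.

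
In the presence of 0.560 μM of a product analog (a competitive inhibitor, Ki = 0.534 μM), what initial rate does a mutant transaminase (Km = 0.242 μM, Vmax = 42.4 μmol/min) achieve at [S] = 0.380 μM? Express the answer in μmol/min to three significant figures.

α = 1 + [I]/Ki = 1 + 0.560/0.534 = 2.049.
For a competitive inhibitor, Vmax is unchanged and the apparent Km becomes α·Km: Km,app = 0.496 μM, Vmax,app = 42.4 μmol/min.
v = Vmax,app·[S]/(Km,app + [S]) = 42.4 × 0.380/(0.496 + 0.380) = 18.4 μmol/min.

18.4 μmol/min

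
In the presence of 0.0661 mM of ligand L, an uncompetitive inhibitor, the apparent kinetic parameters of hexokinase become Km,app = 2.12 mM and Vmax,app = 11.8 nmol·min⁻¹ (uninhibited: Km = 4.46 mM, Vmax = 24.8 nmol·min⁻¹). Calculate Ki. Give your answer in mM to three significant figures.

Uncompetitive: Vmax,app = Vmax/α (and Km,app = Km/α) with α = 1 + [I]/Ki.
α = Vmax/Vmax,app = 24.8/11.8 = 2.102.
Since α = 1 + [I]/Ki, [I]/Ki = 2.102 − 1 = 1.102 and Ki = 0.0661/1.102 = 0.0600 mM.

0.0600 mM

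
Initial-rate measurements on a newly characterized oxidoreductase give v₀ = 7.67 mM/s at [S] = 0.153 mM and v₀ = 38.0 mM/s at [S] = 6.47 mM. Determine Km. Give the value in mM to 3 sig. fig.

In reciprocal form, 1/v = (Km/Vmax)·(1/[S]) + 1/Vmax. The two points give (1/[S], 1/v) = (6.536, 0.1304) and (0.1546, 0.02632).
Slope = (0.1304 − 0.02632)/(6.536 − 0.1546) = 0.01631; intercept = 0.1304 − 0.01631×6.536 = 0.02380.
Vmax = 1/intercept = 42.0 mM/s; Km = slope × Vmax = 0.01631 × 42.0 = 0.685 mM.

0.685 mM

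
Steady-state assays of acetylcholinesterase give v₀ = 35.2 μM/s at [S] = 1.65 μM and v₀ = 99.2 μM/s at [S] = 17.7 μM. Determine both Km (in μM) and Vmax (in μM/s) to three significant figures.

Km = 4.07 μM; Vmax = 122 μM/s

In reciprocal form, 1/v = (Km/Vmax)·(1/[S]) + 1/Vmax. The two points give (1/[S], 1/v) = (0.6061, 0.02841) and (0.05650, 0.01008).
Slope = (0.02841 − 0.01008)/(0.6061 − 0.05650) = 0.03335; intercept = 0.02841 − 0.03335×0.6061 = 0.008196.
Vmax = 1/intercept = 122 μM/s; Km = slope × Vmax = 0.03335 × 122 = 4.07 μM.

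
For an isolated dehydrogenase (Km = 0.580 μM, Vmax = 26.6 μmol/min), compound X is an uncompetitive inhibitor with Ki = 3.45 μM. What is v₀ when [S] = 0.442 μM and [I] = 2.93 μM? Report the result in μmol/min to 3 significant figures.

With α = 1 + [I]/Ki = 1 + 2.93/3.45 = 1.849, the uncompetitive rate law is v = (Vmax/α)·[S] / (Km/α + [S]).
v = (26.6/1.849)×0.442 / (0.580/1.849 + 0.442) = 6.358/0.7556 = 8.41 μmol/min.

8.41 μmol/min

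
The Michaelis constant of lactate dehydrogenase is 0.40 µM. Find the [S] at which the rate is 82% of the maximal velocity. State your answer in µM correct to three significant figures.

1.82 µM

v/Vmax = [S]/(Km+[S]) = 0.82, so [S] = Km·0.82/(1 − 0.82) = 0.40 × 4.556.
[S] = 1.82 µM.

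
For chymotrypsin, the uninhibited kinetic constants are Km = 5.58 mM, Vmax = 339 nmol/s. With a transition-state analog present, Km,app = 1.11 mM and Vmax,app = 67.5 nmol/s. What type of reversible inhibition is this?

Both Km and Vmax decrease by the same factor (~5.02-fold) — characteristic of uncompetitive inhibition.

uncompetitive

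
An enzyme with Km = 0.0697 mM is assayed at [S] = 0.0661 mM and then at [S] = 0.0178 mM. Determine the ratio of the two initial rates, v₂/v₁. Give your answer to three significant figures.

0.418

The fractional saturations are [S]/(Km+[S]) = 0.0661/0.1358 = 0.4867 and 0.0178/0.08750 = 0.2034.
v₂/v₁ is just their ratio: 0.2034/0.4867 = 0.418.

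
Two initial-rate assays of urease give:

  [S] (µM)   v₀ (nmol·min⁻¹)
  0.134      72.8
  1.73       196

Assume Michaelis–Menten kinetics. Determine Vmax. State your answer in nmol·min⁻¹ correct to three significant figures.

From v = Vmax[S]/(Km+[S]), each point gives Vmax = v(Km+[S])/[S].
Equating: 72.8(Km+0.134)/0.134 = 196(Km+1.73)/1.73.
543.3·Km + 72.8 = 113.3·Km + 196, so (543.3 − 113.3)·Km = 196 − 72.8.
Km = 123.2/430.0 = 0.287 µM; then Vmax = 72.8(0.287+0.134)/0.134 = 228 nmol·min⁻¹.

228 nmol·min⁻¹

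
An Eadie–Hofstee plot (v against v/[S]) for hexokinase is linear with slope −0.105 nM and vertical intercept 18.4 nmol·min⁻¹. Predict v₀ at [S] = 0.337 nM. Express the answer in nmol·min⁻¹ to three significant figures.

14.0 nmol·min⁻¹

In the Eadie–Hofstee form v = Vmax − Km·(v/[S]), the slope is −Km and the intercept is Vmax, so Km = 0.105 nM and Vmax = 18.4 nmol·min⁻¹.
v = 18.4 × 0.337/(0.105 + 0.337) = 14.0 nmol·min⁻¹.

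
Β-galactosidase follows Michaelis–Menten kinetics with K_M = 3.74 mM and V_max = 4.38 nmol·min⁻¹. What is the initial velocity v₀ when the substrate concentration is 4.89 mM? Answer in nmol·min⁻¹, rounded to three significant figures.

2.48 nmol·min⁻¹

v = Vmax·[S]/(Km + [S]) = 4.38 × 4.89 / (3.74 + 4.89)
  = 21.42 / 8.630 = 2.48 nmol·min⁻¹.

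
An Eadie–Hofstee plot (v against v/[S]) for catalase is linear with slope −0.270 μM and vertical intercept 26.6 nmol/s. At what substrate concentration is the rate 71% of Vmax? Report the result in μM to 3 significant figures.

0.661 μM

The Eadie–Hofstee slope gives Km = 0.270 μM (slope = −Km).
v/Vmax = [S]/(Km+[S]) = 0.71 ⇒ [S] = Km·0.71/(1−0.71) = 0.270 × 2.448 = 0.661 μM.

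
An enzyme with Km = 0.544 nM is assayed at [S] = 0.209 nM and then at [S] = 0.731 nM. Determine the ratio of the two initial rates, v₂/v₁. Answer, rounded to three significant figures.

The fractional saturations are [S]/(Km+[S]) = 0.209/0.7530 = 0.2776 and 0.731/1.275 = 0.5733.
v₂/v₁ is just their ratio: 0.5733/0.2776 = 2.07.

2.07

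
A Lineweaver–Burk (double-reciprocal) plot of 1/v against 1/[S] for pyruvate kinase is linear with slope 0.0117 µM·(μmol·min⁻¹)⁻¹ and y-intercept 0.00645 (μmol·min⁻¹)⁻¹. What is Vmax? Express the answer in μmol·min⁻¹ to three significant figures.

The y-intercept of a Lineweaver–Burk plot equals 1/Vmax, so Vmax = 1/0.00645 = 155 μmol·min⁻¹.

155 μmol·min⁻¹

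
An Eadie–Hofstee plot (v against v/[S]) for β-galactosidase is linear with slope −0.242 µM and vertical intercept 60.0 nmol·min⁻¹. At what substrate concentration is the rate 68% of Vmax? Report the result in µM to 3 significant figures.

The Eadie–Hofstee slope gives Km = 0.242 µM (slope = −Km).
v/Vmax = [S]/(Km+[S]) = 0.68 ⇒ [S] = Km·0.68/(1−0.68) = 0.242 × 2.125 = 0.514 µM.

0.514 µM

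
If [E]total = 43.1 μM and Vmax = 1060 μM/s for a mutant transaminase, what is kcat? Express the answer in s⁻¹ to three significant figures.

24.6 s⁻¹

kcat = Vmax/[E]total = 1060 μM/s / 43.1 μM = 24.6 s⁻¹.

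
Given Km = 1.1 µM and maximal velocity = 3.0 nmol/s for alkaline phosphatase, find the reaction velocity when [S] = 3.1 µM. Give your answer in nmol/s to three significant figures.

2.21 nmol/s

v = Vmax·[S]/(Km + [S]) = 3.0 × 3.1 / (1.1 + 3.1)
  = 9.300 / 4.200 = 2.21 nmol/s.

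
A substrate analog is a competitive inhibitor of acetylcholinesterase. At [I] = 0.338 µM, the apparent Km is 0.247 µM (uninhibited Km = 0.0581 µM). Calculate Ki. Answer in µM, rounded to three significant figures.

0.104 µM

Competitive: Km,app = α·Km with α = 1 + [I]/Ki.
α = Km,app/Km = 0.247/0.0581 = 4.251.
Ki = [I]/(α − 1) = 0.338/3.251 = 0.104 µM.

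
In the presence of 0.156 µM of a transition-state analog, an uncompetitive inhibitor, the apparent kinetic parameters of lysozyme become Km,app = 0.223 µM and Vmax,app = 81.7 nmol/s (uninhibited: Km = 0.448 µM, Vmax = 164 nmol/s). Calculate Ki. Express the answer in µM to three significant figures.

0.155 µM

Uncompetitive: Vmax,app = Vmax/α (and Km,app = Km/α) with α = 1 + [I]/Ki.
α = Vmax/Vmax,app = 164/81.7 = 2.007.
Since α = 1 + [I]/Ki, [I]/Ki = 2.007 − 1 = 1.007 and Ki = 0.156/1.007 = 0.155 µM.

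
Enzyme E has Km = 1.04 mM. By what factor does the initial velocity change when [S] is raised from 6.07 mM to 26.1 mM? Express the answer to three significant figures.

1.13

The fractional saturations are [S]/(Km+[S]) = 6.07/7.110 = 0.8537 and 26.1/27.14 = 0.9617.
v₂/v₁ is just their ratio: 0.9617/0.8537 = 1.13.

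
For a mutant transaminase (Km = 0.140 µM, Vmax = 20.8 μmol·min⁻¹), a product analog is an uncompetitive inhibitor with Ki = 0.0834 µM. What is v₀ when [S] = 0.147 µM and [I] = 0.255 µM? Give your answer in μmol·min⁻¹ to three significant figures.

4.15 μmol·min⁻¹

With α = 1 + [I]/Ki = 1 + 0.255/0.0834 = 4.058, the uncompetitive rate law is v = (Vmax/α)·[S] / (Km/α + [S]).
v = (20.8/4.058)×0.147 / (0.140/4.058 + 0.147) = 0.7536/0.1815 = 4.15 μmol·min⁻¹.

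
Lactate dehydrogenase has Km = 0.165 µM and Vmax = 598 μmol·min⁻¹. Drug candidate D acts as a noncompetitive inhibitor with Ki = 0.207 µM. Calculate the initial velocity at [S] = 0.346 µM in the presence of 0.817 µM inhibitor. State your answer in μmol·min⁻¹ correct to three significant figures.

With α = 1 + [I]/Ki = 1 + 0.817/0.207 = 4.947, the noncompetitive rate law is v = (Vmax/α)·[S] / (Km + [S]).
v = (598/4.947)×0.346 / (0.165 + 0.346) = 41.83/0.5110 = 81.9 μmol·min⁻¹.

81.9 μmol·min⁻¹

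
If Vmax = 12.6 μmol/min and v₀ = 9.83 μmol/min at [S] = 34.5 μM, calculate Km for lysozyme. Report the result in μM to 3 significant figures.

9.72 μM

From v = Vmax[S]/(Km+[S]), Km = [S](Vmax − v)/v.
Km = 34.5 × (12.6 − 9.83) / 9.83 = 95.56/9.83 = 9.72 μM.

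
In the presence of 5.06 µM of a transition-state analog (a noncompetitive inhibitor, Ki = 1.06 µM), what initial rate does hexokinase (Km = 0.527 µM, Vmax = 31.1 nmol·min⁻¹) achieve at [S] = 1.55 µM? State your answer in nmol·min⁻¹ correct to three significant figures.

4.02 nmol·min⁻¹

α = 1 + [I]/Ki = 1 + 5.06/1.06 = 5.774.
For a noncompetitive inhibitor, Vmax is reduced to Vmax/α while Km is unchanged: Km,app = 0.527 µM, Vmax,app = 5.39 nmol·min⁻¹.
v = Vmax,app·[S]/(Km,app + [S]) = 5.39 × 1.55/(0.527 + 1.55) = 4.02 nmol·min⁻¹.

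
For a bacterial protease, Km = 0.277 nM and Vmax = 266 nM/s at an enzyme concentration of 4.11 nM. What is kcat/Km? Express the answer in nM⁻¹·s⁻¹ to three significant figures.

kcat = Vmax/[E]total = 266/4.11 = 64.7 s⁻¹.
kcat/Km = 64.7/0.277 = 234 nM⁻¹·s⁻¹.

234 nM⁻¹·s⁻¹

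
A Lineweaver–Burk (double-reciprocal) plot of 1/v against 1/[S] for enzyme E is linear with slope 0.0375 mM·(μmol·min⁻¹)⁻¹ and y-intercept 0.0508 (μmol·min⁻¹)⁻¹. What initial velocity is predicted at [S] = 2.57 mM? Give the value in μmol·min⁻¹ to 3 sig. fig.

15.3 μmol·min⁻¹

The y-intercept is 1/Vmax, so Vmax = 1/0.0508 = 19.7 μmol·min⁻¹.
The slope is Km/Vmax, so Km = 0.0375 × 19.7 = 0.738 mM.
Then v = 19.7 × 2.57/(0.738 + 2.57) = 15.3 μmol·min⁻¹.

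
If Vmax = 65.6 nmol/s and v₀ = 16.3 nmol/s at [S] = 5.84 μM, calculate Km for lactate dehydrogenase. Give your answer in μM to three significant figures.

v/Vmax = 16.3/65.6 = 0.2485 = [S]/(Km+[S]).
So Km + [S] = [S]/0.2485 = 23.50 μM, giving Km = 23.50 − 5.84 = 17.7 μM.

17.7 μM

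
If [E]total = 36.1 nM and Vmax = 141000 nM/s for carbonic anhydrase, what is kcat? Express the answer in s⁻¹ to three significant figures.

kcat = Vmax/[E]total = 141000 nM/s / 36.1 nM = 3910 s⁻¹.

3910 s⁻¹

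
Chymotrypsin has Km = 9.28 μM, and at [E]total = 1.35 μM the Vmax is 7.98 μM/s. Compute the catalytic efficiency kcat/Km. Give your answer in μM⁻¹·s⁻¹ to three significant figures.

0.637 μM⁻¹·s⁻¹

kcat = Vmax/[E]total = 7.98/1.35 = 5.91 s⁻¹.
kcat/Km = 5.91/9.28 = 0.637 μM⁻¹·s⁻¹.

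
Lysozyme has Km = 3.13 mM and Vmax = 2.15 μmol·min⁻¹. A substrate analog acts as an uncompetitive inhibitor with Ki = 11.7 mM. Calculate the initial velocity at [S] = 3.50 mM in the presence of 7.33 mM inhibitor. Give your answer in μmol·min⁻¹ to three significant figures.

With α = 1 + [I]/Ki = 1 + 7.33/11.7 = 1.626, the uncompetitive rate law is v = (Vmax/α)·[S] / (Km/α + [S]).
v = (2.15/1.626)×3.50 / (3.13/1.626 + 3.50) = 4.627/5.424 = 0.853 μmol·min⁻¹.

0.853 μmol·min⁻¹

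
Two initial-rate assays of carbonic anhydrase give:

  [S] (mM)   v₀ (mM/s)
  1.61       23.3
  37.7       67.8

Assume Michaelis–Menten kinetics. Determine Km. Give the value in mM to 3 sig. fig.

3.51 mM

From v = Vmax[S]/(Km+[S]), each point gives Vmax = v(Km+[S])/[S].
Equating: 23.3(Km+1.61)/1.61 = 67.8(Km+37.7)/37.7.
14.47·Km + 23.3 = 1.798·Km + 67.8, so (14.47 − 1.798)·Km = 67.8 − 23.3.
Km = 44.50/12.67 = 3.51 mM; then Vmax = 23.3(3.51+1.61)/1.61 = 74.1 mM/s.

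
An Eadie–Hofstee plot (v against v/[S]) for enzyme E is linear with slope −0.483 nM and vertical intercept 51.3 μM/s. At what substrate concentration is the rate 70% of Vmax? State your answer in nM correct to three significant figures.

1.13 nM

The Eadie–Hofstee slope gives Km = 0.483 nM (slope = −Km).
v/Vmax = [S]/(Km+[S]) = 0.7 ⇒ [S] = Km·0.7/(1−0.7) = 0.483 × 2.333 = 1.13 nM.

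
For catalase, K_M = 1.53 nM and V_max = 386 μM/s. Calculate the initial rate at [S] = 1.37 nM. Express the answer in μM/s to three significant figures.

182 μM/s

[S]/(Km+[S]) = 1.37/2.900 = 0.4724, the fractional saturation.
v = 0.4724 × Vmax = 0.4724 × 386 = 182 μM/s.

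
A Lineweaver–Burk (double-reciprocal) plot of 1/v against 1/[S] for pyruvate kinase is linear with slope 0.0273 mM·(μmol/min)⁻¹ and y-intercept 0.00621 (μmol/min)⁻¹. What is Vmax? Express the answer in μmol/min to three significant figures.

161 μmol/min

The y-intercept of a Lineweaver–Burk plot equals 1/Vmax, so Vmax = 1/0.00621 = 161 μmol/min.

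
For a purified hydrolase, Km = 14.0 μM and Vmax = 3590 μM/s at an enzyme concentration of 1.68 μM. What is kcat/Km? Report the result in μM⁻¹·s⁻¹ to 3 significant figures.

kcat = Vmax/[E]total = 3590/1.68 = 2140 s⁻¹.
kcat/Km = 2140/14.0 = 153 μM⁻¹·s⁻¹.

153 μM⁻¹·s⁻¹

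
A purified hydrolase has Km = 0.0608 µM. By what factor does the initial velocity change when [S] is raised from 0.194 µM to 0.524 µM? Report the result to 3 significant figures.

Since Vmax cancels, v₂/v₁ = [S]₂(Km+[S]₁) / [S]₁(Km+[S]₂).
= 0.524×(0.0608+0.194) / (0.194×(0.0608+0.524)) = 0.1335/0.1135 = 1.18.

1.18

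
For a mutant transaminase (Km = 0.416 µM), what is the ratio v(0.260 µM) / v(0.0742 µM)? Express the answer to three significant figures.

Since Vmax cancels, v₂/v₁ = [S]₂(Km+[S]₁) / [S]₁(Km+[S]₂).
= 0.260×(0.416+0.0742) / (0.0742×(0.416+0.260)) = 0.1275/0.05016 = 2.54.

2.54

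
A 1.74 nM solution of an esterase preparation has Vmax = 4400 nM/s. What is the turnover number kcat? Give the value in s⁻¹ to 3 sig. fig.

2530 s⁻¹

kcat = Vmax/[E]total = 4400 nM/s / 1.74 nM = 2530 s⁻¹.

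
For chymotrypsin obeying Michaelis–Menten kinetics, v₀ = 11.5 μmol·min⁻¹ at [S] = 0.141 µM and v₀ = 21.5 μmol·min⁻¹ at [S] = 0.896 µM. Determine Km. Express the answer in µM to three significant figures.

0.174 µM

From v = Vmax[S]/(Km+[S]), each point gives Vmax = v(Km+[S])/[S].
Equating: 11.5(Km+0.141)/0.141 = 21.5(Km+0.896)/0.896.
81.56·Km + 11.5 = 24.00·Km + 21.5, so (81.56 − 24.00)·Km = 21.5 − 11.5.
Km = 10.00/57.56 = 0.174 µM; then Vmax = 11.5(0.174+0.141)/0.141 = 25.7 μmol·min⁻¹.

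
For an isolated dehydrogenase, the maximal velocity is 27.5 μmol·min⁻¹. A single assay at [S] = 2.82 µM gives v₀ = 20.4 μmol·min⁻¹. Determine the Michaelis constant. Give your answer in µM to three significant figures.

0.981 µM

v/Vmax = 20.4/27.5 = 0.7418 = [S]/(Km+[S]).
So Km + [S] = [S]/0.7418 = 3.801 µM, giving Km = 3.801 − 2.82 = 0.981 µM.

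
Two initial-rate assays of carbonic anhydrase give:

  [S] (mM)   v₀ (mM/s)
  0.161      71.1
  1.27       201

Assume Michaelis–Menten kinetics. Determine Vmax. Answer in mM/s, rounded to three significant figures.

274 mM/s

From v = Vmax[S]/(Km+[S]), each point gives Vmax = v(Km+[S])/[S].
Equating: 71.1(Km+0.161)/0.161 = 201(Km+1.27)/1.27.
441.6·Km + 71.1 = 158.3·Km + 201, so (441.6 − 158.3)·Km = 201 − 71.1.
Km = 129.9/283.3 = 0.458 mM; then Vmax = 71.1(0.458+0.161)/0.161 = 274 mM/s.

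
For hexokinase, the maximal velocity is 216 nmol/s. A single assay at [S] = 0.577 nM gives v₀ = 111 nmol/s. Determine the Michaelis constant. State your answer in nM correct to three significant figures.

From v = Vmax[S]/(Km+[S]), Km = [S](Vmax − v)/v.
Km = 0.577 × (216 − 111) / 111 = 60.58/111 = 0.546 nM.

0.546 nM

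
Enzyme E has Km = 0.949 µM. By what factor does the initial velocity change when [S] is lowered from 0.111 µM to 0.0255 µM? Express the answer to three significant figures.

Since Vmax cancels, v₂/v₁ = [S]₂(Km+[S]₁) / [S]₁(Km+[S]₂).
= 0.0255×(0.949+0.111) / (0.111×(0.949+0.0255)) = 0.02703/0.1082 = 0.250.

0.250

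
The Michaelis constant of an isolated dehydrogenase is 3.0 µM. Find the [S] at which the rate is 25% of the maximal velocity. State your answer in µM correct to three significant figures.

1.00 µM

v/Vmax = [S]/(Km+[S]) = 0.25, so [S] = Km·0.25/(1 − 0.25) = 3.0 × 0.3333.
[S] = 1.00 µM.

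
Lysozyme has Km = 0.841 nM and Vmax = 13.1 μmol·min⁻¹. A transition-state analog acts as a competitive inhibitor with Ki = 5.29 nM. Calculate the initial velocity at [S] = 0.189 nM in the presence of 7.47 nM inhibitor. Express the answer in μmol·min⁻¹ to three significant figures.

With α = 1 + [I]/Ki = 1 + 7.47/5.29 = 2.412, the competitive rate law is v = Vmax[S] / (αKm + [S]).
v = 13.1×0.189 / (2.412×0.841 + 0.189) = 2.476/2.218 = 1.12 μmol·min⁻¹.

1.12 μmol·min⁻¹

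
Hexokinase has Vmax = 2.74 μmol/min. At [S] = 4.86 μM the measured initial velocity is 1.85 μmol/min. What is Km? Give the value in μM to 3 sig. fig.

2.34 μM

v/Vmax = 1.85/2.74 = 0.6752 = [S]/(Km+[S]).
So Km + [S] = [S]/0.6752 = 7.198 μM, giving Km = 7.198 − 4.86 = 2.34 μM.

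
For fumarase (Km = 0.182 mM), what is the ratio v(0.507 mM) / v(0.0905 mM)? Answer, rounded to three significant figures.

2.22

Since Vmax cancels, v₂/v₁ = [S]₂(Km+[S]₁) / [S]₁(Km+[S]₂).
= 0.507×(0.182+0.0905) / (0.0905×(0.182+0.507)) = 0.1382/0.06235 = 2.22.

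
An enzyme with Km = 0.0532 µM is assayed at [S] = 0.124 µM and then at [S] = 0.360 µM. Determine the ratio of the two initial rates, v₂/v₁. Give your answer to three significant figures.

The fractional saturations are [S]/(Km+[S]) = 0.124/0.1772 = 0.6998 and 0.360/0.4132 = 0.8712.
v₂/v₁ is just their ratio: 0.8712/0.6998 = 1.25.

1.25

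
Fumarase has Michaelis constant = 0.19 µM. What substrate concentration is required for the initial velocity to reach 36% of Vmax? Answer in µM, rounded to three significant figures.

0.107 µM

v/Vmax = [S]/(Km+[S]) = 0.36, so [S] = Km·0.36/(1 − 0.36) = 0.19 × 0.5625.
[S] = 0.107 µM.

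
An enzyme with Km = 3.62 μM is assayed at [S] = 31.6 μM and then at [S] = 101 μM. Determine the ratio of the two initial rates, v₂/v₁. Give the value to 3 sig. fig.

1.08

The fractional saturations are [S]/(Km+[S]) = 31.6/35.22 = 0.8972 and 101/104.6 = 0.9654.
v₂/v₁ is just their ratio: 0.9654/0.8972 = 1.08.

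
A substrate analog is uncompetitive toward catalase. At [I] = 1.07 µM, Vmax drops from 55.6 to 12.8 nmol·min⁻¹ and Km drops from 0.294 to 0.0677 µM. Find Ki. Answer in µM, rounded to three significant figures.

Uncompetitive: Vmax,app = Vmax/α (and Km,app = Km/α) with α = 1 + [I]/Ki.
α = Vmax/Vmax,app = 55.6/12.8 = 4.344.
Since α = 1 + [I]/Ki, [I]/Ki = 4.344 − 1 = 3.344 and Ki = 1.07/3.344 = 0.320 µM.

0.320 µM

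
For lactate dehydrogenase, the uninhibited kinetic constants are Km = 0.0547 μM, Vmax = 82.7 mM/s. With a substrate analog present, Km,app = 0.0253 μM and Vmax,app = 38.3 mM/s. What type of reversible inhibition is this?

uncompetitive

Both Km and Vmax decrease by the same factor (~2.16-fold) — characteristic of uncompetitive inhibition.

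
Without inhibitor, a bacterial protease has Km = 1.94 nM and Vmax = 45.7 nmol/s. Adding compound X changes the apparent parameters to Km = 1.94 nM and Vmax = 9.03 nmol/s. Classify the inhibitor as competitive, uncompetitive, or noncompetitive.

Vmax decreases (45.7 → 9.03 nmol/s) while Km is unchanged — pure noncompetitive inhibition.

noncompetitive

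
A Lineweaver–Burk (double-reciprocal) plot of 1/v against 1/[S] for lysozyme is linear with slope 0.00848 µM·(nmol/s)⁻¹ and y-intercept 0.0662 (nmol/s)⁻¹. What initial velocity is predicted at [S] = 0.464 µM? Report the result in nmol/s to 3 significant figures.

11.8 nmol/s

The y-intercept is 1/Vmax, so Vmax = 1/0.0662 = 15.1 nmol/s.
The slope is Km/Vmax, so Km = 0.00848 × 15.1 = 0.128 µM.
Then v = 15.1 × 0.464/(0.128 + 0.464) = 11.8 nmol/s.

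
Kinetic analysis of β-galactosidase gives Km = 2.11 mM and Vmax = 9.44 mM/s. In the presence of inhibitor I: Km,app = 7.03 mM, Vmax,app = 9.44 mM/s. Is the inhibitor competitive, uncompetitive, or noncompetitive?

Km increases (2.11 → 7.03 mM) while Vmax is unchanged — the hallmark of competitive inhibition.

competitive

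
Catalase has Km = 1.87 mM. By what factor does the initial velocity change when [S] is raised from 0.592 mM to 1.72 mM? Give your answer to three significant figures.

1.99

Since Vmax cancels, v₂/v₁ = [S]₂(Km+[S]₁) / [S]₁(Km+[S]₂).
= 1.72×(1.87+0.592) / (0.592×(1.87+1.72)) = 4.235/2.125 = 1.99.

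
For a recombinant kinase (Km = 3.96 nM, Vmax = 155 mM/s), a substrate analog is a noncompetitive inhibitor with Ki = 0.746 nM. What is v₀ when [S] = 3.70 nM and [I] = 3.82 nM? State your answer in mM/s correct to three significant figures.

12.2 mM/s

α = 1 + [I]/Ki = 1 + 3.82/0.746 = 6.121.
For a noncompetitive inhibitor, Vmax is reduced to Vmax/α while Km is unchanged: Km,app = 3.96 nM, Vmax,app = 25.3 mM/s.
v = Vmax,app·[S]/(Km,app + [S]) = 25.3 × 3.70/(3.96 + 3.70) = 12.2 mM/s.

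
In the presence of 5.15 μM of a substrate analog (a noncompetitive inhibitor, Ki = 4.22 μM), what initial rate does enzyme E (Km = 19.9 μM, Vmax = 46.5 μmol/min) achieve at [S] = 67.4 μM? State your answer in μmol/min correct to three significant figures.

16.2 μmol/min

With α = 1 + [I]/Ki = 1 + 5.15/4.22 = 2.220, the noncompetitive rate law is v = (Vmax/α)·[S] / (Km + [S]).
v = (46.5/2.220)×67.4 / (19.9 + 67.4) = 1412/87.30 = 16.2 μmol/min.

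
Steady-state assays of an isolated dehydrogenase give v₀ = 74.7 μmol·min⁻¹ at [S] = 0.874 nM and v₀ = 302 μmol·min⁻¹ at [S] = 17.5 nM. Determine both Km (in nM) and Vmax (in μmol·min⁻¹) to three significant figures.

From v = Vmax[S]/(Km+[S]), each point gives Vmax = v(Km+[S])/[S].
Equating: 74.7(Km+0.874)/0.874 = 302(Km+17.5)/17.5.
85.47·Km + 74.7 = 17.26·Km + 302, so (85.47 − 17.26)·Km = 302 − 74.7.
Km = 227.3/68.21 = 3.33 nM; then Vmax = 74.7(3.33+0.874)/0.874 = 360 μmol·min⁻¹.

Km = 3.33 nM; Vmax = 360 μmol·min⁻¹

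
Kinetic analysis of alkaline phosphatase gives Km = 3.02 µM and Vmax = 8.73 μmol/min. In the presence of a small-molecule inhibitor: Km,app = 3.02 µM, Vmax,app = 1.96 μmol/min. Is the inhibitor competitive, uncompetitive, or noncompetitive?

Vmax decreases (8.73 → 1.96 μmol/min) while Km is unchanged — pure noncompetitive inhibition.

noncompetitive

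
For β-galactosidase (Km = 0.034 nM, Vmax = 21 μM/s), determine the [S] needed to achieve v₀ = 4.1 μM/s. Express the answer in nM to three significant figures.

0.00825 nM

The required fractional saturation is v/Vmax = 4.1/21 = 0.1952.
Then [S]/(Km+[S]) = 0.1952 ⇒ [S] = 0.034 × 0.1952/(1 − 0.1952) = 0.00825 nM.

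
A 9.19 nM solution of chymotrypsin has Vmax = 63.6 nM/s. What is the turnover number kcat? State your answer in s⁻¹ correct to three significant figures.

6.92 s⁻¹

kcat = Vmax/[E]total = 63.6 nM/s / 9.19 nM = 6.92 s⁻¹.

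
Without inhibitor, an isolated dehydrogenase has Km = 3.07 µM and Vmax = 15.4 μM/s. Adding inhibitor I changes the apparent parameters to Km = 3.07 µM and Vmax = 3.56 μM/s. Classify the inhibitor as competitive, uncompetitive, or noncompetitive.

noncompetitive

Vmax decreases (15.4 → 3.56 μM/s) while Km is unchanged — pure noncompetitive inhibition.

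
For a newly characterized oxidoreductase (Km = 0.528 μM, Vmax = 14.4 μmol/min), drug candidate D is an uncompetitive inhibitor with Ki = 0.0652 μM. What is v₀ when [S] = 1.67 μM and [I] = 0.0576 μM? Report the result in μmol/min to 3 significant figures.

6.55 μmol/min

With α = 1 + [I]/Ki = 1 + 0.0576/0.0652 = 1.883, the uncompetitive rate law is v = (Vmax/α)·[S] / (Km/α + [S]).
v = (14.4/1.883)×1.67 / (0.528/1.883 + 1.67) = 12.77/1.950 = 6.55 μmol/min.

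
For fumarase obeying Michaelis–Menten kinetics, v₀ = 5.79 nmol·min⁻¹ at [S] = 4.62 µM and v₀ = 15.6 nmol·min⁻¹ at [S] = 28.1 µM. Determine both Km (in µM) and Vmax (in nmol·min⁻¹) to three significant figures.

Km = 14.1 µM; Vmax = 23.4 nmol·min⁻¹

In reciprocal form, 1/v = (Km/Vmax)·(1/[S]) + 1/Vmax. The two points give (1/[S], 1/v) = (0.2165, 0.1727) and (0.03559, 0.06410).
Slope = (0.1727 − 0.06410)/(0.2165 − 0.03559) = 0.6005; intercept = 0.1727 − 0.6005×0.2165 = 0.04273.
Vmax = 1/intercept = 23.4 nmol·min⁻¹; Km = slope × Vmax = 0.6005 × 23.4 = 14.1 µM.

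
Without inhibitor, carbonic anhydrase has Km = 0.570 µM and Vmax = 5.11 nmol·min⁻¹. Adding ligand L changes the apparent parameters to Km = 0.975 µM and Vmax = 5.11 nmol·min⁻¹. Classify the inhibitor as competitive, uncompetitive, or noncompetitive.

competitive

Km increases (0.570 → 0.975 µM) while Vmax is unchanged — the hallmark of competitive inhibition.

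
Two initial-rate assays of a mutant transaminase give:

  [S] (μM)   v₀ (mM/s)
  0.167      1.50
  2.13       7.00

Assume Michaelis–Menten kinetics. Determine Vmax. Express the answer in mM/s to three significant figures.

10.2 mM/s

From v = Vmax[S]/(Km+[S]), each point gives Vmax = v(Km+[S])/[S].
Equating: 1.50(Km+0.167)/0.167 = 7.00(Km+2.13)/2.13.
8.982·Km + 1.50 = 3.286·Km + 7.00, so (8.982 − 3.286)·Km = 7.00 − 1.50.
Km = 5.500/5.696 = 0.966 μM; then Vmax = 1.50(0.966+0.167)/0.167 = 10.2 mM/s.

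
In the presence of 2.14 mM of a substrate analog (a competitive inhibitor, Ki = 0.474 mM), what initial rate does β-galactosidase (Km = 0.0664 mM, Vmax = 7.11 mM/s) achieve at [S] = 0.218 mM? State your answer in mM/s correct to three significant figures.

2.65 mM/s

With α = 1 + [I]/Ki = 1 + 2.14/0.474 = 5.515, the competitive rate law is v = Vmax[S] / (αKm + [S]).
v = 7.11×0.218 / (5.515×0.0664 + 0.218) = 1.550/0.5842 = 2.65 mM/s.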